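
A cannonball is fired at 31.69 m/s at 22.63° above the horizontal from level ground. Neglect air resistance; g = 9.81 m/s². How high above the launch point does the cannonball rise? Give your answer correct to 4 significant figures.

Vertical component of launch velocity: v_y = 31.69 sin 22.63° = 12.194 m/s.
At the highest point the vertical velocity is zero, so v_y² = 2 g h_max.
h_max = (12.194)² / (2 × 9.81) = 148.69 / 19.62 = 7.578 m.

7.578 m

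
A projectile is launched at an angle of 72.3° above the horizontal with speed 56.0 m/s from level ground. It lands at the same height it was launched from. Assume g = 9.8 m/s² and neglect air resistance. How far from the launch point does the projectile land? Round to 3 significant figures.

For level ground, R = v₀² sin(2θ) / g.
sin(2 × 72.3°) = sin 144.6° = 0.5793.
R = (56.0)² × 0.5793 / 9.8 = 185 m.

185 m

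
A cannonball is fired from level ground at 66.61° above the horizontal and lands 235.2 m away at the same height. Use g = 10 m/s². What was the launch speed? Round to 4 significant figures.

56.81 m/s

On level ground, R = v₀² sin(2θ) / g, so v₀ = √(R g / sin 2θ).
sin(2 × 66.61°) = 0.7287.
v₀ = √(235.2 × 10 / 0.7287) = √3227.7 = 56.81 m/s.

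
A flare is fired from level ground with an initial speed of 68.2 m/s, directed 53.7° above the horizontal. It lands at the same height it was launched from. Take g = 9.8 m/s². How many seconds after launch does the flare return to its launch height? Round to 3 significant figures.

Vertical component: v_y = 68.2 sin 53.7° = 54.96 m/s.
For a projectile landing at launch height, time of flight is t = 2 v_y / g = 2 × 54.96 / 9.8 = 11.2 s.

11.2 s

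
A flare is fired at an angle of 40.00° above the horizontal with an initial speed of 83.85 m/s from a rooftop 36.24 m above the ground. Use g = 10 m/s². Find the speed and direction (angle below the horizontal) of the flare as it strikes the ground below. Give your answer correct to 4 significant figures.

88.07 m/s at 43.17° below the horizontal

v_x = 83.85 cos 40.00° = 64.233 m/s (constant).
|v_y| at impact = √((53.898)² + 2×10×36.24) = 60.248 m/s.
Speed = √(64.233² + 60.248²) = 88.07 m/s; angle = arctan(60.248/64.233) = 43.17° below horizontal.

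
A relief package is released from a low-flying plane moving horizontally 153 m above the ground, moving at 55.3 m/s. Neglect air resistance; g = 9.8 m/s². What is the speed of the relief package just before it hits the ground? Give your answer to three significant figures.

Fall time: t = √(2 × 153 / 9.8) = 5.588 s.
At impact: v_x = 55.3 m/s (unchanged), v_y = g t = 9.8 × 5.588 = 54.76 m/s.
Speed = √(v_x² + v_y²) = √(3058 + 2999) = 77.8 m/s.

77.8 m/s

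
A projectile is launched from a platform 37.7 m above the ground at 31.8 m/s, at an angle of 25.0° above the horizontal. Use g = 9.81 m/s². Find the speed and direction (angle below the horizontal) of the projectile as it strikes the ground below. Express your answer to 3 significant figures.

v_x = 31.8 cos 25.0° = 28.82 m/s (constant).
|v_y| at impact = √((13.44)² + 2×9.81×37.7) = 30.34 m/s.
Speed = √(28.82² + 30.34²) = 41.8 m/s; angle = arctan(30.34/28.82) = 46.5° below horizontal.

41.8 m/s at 46.5° below the horizontal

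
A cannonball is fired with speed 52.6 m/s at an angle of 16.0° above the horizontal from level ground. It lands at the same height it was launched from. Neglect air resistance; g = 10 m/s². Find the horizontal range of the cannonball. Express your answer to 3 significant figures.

For level ground, R = v₀² sin(2θ) / g.
sin(2 × 16.0°) = sin 32.00° = 0.5299.
R = (52.6)² × 0.5299 / 10 = 147 m.

147 m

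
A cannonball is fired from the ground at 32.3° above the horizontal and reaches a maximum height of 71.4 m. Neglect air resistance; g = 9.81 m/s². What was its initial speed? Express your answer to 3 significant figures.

At maximum height v_y = 0, so (v₀ sin θ)² = 2 g H.
v₀ sin 32.3° = √(2 × 9.81 × 71.4) = 37.43 m/s.
v₀ = 37.43 / sin 32.3° = 37.43 / 0.5344 = 70.0 m/s.

70.0 m/s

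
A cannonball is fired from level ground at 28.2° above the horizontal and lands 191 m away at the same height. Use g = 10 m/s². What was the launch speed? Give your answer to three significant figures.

47.9 m/s

On level ground, R = v₀² sin(2θ) / g, so v₀ = √(R g / sin 2θ).
sin(2 × 28.2°) = 0.8329.
v₀ = √(191 × 10 / 0.8329) = √2293 = 47.9 m/s.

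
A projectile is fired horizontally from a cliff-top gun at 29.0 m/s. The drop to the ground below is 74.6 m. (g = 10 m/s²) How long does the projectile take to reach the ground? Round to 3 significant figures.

The horizontal speed doesn't affect the fall. With v_y0 = 0, h = ½ g t².
t = √(2 × 74.6 / 10) = √14.92 = 3.86 s.

3.86 s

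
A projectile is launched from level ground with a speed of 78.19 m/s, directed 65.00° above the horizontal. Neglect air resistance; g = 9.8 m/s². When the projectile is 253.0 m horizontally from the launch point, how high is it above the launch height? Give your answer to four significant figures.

v_x = 78.19 cos 65.00° = 33.045 m/s, v_y0 = 78.19 sin 65.00° = 70.864 m/s.
Time to reach x = 253.0 m: t = x / v_x = 253.0 / 33.045 = 7.6562 s.
y = v_y0 t − ½ g t² = 70.864×7.6562 − 4.900×7.6562² = 255.3 m.

255.3 m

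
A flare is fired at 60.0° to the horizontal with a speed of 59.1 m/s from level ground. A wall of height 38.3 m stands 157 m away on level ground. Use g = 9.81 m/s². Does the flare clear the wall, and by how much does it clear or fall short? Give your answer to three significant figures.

v_x = 59.1 cos 60.0° = 29.55 m/s; v_y0 = 59.1 sin 60.0° = 51.18 m/s.
Time to reach the wall: t = 157 / 29.55 = 5.313 s.
Height at that point: y = 51.18×5.313 − 4.905×5.313² = 133.5 m.
That is 133.5 − 38.3 = 95.2 m above the top of the wall, so the flare clears it.

Yes — it clears the wall by 95.2 m.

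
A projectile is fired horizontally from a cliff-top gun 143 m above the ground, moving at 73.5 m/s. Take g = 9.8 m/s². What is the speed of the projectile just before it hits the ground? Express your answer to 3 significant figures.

90.6 m/s

Fall time: t = √(2 × 143 / 9.8) = 5.402 s.
At impact: v_x = 73.5 m/s (unchanged), v_y = g t = 9.8 × 5.402 = 52.94 m/s.
Speed = √(v_x² + v_y²) = √(5402 + 2803) = 90.6 m/s.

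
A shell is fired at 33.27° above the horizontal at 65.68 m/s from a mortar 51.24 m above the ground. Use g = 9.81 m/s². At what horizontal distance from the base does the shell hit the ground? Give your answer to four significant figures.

Components: v_x = 65.68 cos 33.27° = 54.915 m/s, v_y = 65.68 sin 33.27° = 36.031 m/s.
Vertical: 0 = 51.24 + 36.031 t − ½(9.81) t² ⇒ 4.905 t² − 36.031 t − 51.24 = 0.
t = [36.031 + √(1298.2 + 1005.3)] / 9.810 = 8.5653 s.
Horizontal: R = v_x · t = 54.915 × 8.5653 = 470.4 m.

470.4 m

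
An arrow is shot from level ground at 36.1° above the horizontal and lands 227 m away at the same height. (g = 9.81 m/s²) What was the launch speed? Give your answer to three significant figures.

On level ground, R = v₀² sin(2θ) / g, so v₀ = √(R g / sin 2θ).
sin(2 × 36.1°) = 0.9521.
v₀ = √(227 × 9.81 / 0.9521) = √2339 = 48.4 m/s.

48.4 m/s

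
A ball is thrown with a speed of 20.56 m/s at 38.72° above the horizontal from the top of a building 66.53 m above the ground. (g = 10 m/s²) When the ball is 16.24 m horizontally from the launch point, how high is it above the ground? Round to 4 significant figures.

v_x = 20.56 cos 38.72° = 16.041 m/s, v_y0 = 20.56 sin 38.72° = 12.861 m/s.
Time to reach x = 16.24 m: t = x / v_x = 16.24 / 16.041 = 1.0124 s.
y = 66.53 + v_y0 t − ½ g t² = 66.53 + 12.861×1.0124 − 5.000×1.0124² = 74.43 m.

74.43 m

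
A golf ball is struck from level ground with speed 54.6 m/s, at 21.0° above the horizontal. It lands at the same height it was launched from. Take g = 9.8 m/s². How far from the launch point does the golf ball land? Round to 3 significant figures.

Components: v_x = 54.6 cos 21.0° = 50.97 m/s, v_y = 54.6 sin 21.0° = 19.57 m/s.
Time of flight (same landing height): t = 2 v_y / g = 2 × 19.57 / 9.8 = 3.994 s.
Range: R = v_x · t = 50.97 × 3.994 = 204 m.

204 m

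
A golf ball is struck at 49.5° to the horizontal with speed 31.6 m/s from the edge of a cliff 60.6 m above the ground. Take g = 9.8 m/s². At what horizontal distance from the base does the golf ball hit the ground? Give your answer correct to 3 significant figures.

Components: v_x = 31.6 cos 49.5° = 20.52 m/s, v_y = 31.6 sin 49.5° = 24.03 m/s.
Vertical: 0 = 60.6 + 24.03 t − ½(9.8) t² ⇒ 4.900 t² − 24.03 t − 60.6 = 0.
t = [24.03 + √(577.4 + 1188)] / 9.800 = 6.739 s.
Horizontal: R = v_x · t = 20.52 × 6.739 = 138 m.

138 m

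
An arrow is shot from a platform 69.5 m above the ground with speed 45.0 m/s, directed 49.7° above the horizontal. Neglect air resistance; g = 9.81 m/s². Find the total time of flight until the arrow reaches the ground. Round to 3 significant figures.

8.64 s

Vertical component: v_y = 45.0 sin 49.7° = 34.32 m/s.
Taking up as positive with launch at y = 69.5 m, landing at y = 0: 0 = 69.5 + 34.32 t − ½(9.81) t².
Solving 4.905 t² − 34.32 t − 69.5 = 0 gives t = [34.32 + √(34.32² + 4·4.905·69.5)] / 9.810 = 8.64 s.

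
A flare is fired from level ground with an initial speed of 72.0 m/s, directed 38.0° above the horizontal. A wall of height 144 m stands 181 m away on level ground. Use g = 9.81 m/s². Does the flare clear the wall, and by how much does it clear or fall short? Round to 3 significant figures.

No — it falls 52.5 m short of clearing the wall.

v_x = 72.0 cos 38.0° = 56.74 m/s; v_y0 = 72.0 sin 38.0° = 44.33 m/s.
Time to reach the wall: t = 181 / 56.74 = 3.190 s.
Height at that point: y = 44.33×3.190 − 4.905×3.190² = 91.50 m.
That is 144 − 91.50 = 52.5 m below the top of the wall, so the flare does not clear it.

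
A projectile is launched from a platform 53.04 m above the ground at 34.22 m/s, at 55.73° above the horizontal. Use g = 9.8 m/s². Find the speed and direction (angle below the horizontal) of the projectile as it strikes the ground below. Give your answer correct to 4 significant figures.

v_x = 34.22 cos 55.73° = 19.269 m/s (constant).
|v_y| at impact = √((28.279)² + 2×9.8×53.04) = 42.887 m/s.
Speed = √(19.269² + 42.887²) = 47.02 m/s; angle = arctan(42.887/19.269) = 65.81° below horizontal.

47.02 m/s at 65.81° below the horizontal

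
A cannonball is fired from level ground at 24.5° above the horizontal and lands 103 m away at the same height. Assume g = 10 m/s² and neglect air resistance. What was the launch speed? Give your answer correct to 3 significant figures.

36.9 m/s

On level ground, R = v₀² sin(2θ) / g, so v₀ = √(R g / sin 2θ).
sin(2 × 24.5°) = 0.7547.
v₀ = √(103 × 10 / 0.7547) = √1365 = 36.9 m/s.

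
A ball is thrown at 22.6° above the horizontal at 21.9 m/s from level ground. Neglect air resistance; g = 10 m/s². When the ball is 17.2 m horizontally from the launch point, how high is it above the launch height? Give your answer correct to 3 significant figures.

3.54 m

v_x = 21.9 cos 22.6° = 20.22 m/s, v_y0 = 21.9 sin 22.6° = 8.416 m/s.
Time to reach x = 17.2 m: t = x / v_x = 17.2 / 20.22 = 0.8506 s.
y = v_y0 t − ½ g t² = 8.416×0.8506 − 5.000×0.8506² = 3.54 m.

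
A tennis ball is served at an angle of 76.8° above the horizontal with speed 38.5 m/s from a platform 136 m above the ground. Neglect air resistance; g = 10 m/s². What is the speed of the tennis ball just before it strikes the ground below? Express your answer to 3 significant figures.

64.8 m/s

v_x = 38.5 cos 76.8° = 8.792 m/s is unchanged throughout.
For the vertical component, v_y² = v_y0² + 2 g h = (37.48)² + 2×10×136 = 4125, so |v_y| = 64.23 m/s.
Impact speed = √(v_x² + v_y²) = √(77.30 + 4125) = 64.8 m/s.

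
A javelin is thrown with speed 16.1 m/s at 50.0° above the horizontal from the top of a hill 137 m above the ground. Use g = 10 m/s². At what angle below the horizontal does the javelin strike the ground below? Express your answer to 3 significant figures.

v_x = 16.1 cos 50.0° = 10.35 m/s.
At impact |v_y| = √(v_y0² + 2 g h) = √(12.33² + 2×10×137) = 53.78 m/s.
Angle below horizontal = arctan(|v_y| / v_x) = arctan(53.78 / 10.35) = 79.1°.

79.1°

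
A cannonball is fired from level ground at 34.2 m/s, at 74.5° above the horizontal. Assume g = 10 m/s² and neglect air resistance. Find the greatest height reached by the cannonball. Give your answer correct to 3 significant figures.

54.3 m

Vertical component of launch velocity: v_y = 34.2 sin 74.5° = 32.96 m/s.
At the highest point the vertical velocity is zero, so v_y² = 2 g h_max.
h_max = (32.96)² / (2 × 10) = 1086 / 20.00 = 54.3 m.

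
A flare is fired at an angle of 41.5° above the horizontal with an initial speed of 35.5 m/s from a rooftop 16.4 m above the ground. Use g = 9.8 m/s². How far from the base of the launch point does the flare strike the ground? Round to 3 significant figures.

Components: v_x = 35.5 cos 41.5° = 26.59 m/s, v_y = 35.5 sin 41.5° = 23.52 m/s.
Vertical: 0 = 16.4 + 23.52 t − ½(9.8) t² ⇒ 4.900 t² − 23.52 t − 16.4 = 0.
t = [23.52 + √(553.2 + 321.4)] / 9.800 = 5.418 s.
Horizontal: R = v_x · t = 26.59 × 5.418 = 144 m.

144 m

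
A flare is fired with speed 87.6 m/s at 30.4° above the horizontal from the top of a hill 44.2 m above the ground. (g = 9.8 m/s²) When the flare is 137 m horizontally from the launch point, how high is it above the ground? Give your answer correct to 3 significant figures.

v_x = 87.6 cos 30.4° = 75.56 m/s, v_y0 = 87.6 sin 30.4° = 44.33 m/s.
Time to reach x = 137 m: t = x / v_x = 137 / 75.56 = 1.813 s.
y = 44.2 + v_y0 t − ½ g t² = 44.2 + 44.33×1.813 − 4.900×1.813² = 108 m.

108 m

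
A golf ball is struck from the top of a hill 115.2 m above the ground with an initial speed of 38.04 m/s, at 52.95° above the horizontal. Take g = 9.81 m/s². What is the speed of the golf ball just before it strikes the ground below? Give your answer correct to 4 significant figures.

v_x = 38.04 cos 52.95° = 22.920 m/s is unchanged throughout.
For the vertical component, v_y² = v_y0² + 2 g h = (30.360)² + 2×9.81×115.2 = 3182.0, so |v_y| = 56.409 m/s.
Impact speed = √(v_x² + v_y²) = √(525.33 + 3182.0) = 60.89 m/s.

60.89 m/s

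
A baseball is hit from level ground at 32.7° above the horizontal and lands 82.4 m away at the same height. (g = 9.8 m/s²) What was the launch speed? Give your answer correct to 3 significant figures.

On level ground, R = v₀² sin(2θ) / g, so v₀ = √(R g / sin 2θ).
sin(2 × 32.7°) = 0.9092.
v₀ = √(82.4 × 9.8 / 0.9092) = √888.2 = 29.8 m/s.

29.8 m/s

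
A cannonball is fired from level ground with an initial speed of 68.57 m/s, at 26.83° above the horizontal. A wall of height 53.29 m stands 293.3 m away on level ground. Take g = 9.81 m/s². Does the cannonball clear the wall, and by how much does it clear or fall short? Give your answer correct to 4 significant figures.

v_x = 68.57 cos 26.83° = 61.188 m/s; v_y0 = 68.57 sin 26.83° = 30.949 m/s.
Time to reach the wall: t = 293.3 / 61.188 = 4.7934 s.
Height at that point: y = 30.949×4.7934 − 4.905×4.7934² = 35.650 m.
That is 53.29 − 35.650 = 17.64 m below the top of the wall, so the cannonball does not clear it.

No — it falls 17.64 m short of clearing the wall.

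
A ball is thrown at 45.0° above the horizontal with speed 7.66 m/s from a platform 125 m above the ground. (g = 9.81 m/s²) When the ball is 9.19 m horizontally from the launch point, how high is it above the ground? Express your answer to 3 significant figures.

v_x = 7.66 cos 45.0° = 5.416 m/s, v_y0 = 7.66 sin 45.0° = 5.416 m/s.
Time to reach x = 9.19 m: t = x / v_x = 9.19 / 5.416 = 1.697 s.
y = 125 + v_y0 t − ½ g t² = 125 + 5.416×1.697 − 4.905×1.697² = 120 m.

120 m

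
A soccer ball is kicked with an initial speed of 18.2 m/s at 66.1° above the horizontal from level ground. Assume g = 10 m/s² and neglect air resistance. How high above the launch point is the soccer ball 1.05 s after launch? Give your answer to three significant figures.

v_y0 = 18.2 sin 66.1° = 16.64 m/s.
y(t) = v_y0 t − ½ g t² = 16.64×1.05 − 5.000×1.05² = 12.0 m.

12.0 m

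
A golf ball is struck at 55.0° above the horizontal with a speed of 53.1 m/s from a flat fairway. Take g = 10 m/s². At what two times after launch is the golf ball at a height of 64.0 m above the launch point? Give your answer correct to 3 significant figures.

v_y0 = 53.1 sin 55.0° = 43.50 m/s.
Set y = v_y0 t − ½ g t² = 64.0: 5.000 t² − 43.50 t + 64.0 = 0.
t = [43.50 ± √(1892 − 1280)] / 10 = (43.50 ± 24.74) / 10, giving t = 1.88 s or t = 6.82 s.
So the golf ball is at 64.0 m at t = 1.88 s (rising) and t = 6.82 s (falling).

1.88 s and 6.82 s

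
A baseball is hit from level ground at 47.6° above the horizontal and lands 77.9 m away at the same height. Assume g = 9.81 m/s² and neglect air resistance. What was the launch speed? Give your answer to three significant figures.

On level ground, R = v₀² sin(2θ) / g, so v₀ = √(R g / sin 2θ).
sin(2 × 47.6°) = 0.9959.
v₀ = √(77.9 × 9.81 / 0.9959) = √767.3 = 27.7 m/s.

27.7 m/s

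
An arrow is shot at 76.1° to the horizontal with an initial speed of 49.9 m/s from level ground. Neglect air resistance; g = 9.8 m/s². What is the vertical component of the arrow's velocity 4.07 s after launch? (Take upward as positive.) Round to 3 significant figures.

8.55 m/s

Initial vertical component: v_y0 = 49.9 sin 76.1° = 48.44 m/s.
v_y(t) = v_y0 − g t = 48.44 − 9.8 × 4.07 = 8.55 m/s.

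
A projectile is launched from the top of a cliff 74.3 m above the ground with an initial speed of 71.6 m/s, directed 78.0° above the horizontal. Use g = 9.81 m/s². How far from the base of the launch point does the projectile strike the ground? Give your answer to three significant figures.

227 m

Components: v_x = 71.6 cos 78.0° = 14.89 m/s, v_y = 71.6 sin 78.0° = 70.04 m/s.
Vertical: 0 = 74.3 + 70.04 t − ½(9.81) t² ⇒ 4.905 t² − 70.04 t − 74.3 = 0.
t = [70.04 + √(4906 + 1458)] / 9.810 = 15.27 s.
Horizontal: R = v_x · t = 14.89 × 15.27 = 227 m.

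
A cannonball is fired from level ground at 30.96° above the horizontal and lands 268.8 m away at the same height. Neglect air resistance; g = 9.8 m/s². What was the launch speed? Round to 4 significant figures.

54.64 m/s

On level ground, R = v₀² sin(2θ) / g, so v₀ = √(R g / sin 2θ).
sin(2 × 30.96°) = 0.8823.
v₀ = √(268.8 × 9.8 / 0.8823) = √2985.7 = 54.64 m/s.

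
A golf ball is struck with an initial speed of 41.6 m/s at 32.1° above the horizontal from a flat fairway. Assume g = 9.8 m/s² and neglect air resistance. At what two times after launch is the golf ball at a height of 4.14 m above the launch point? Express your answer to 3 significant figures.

v_y0 = 41.6 sin 32.1° = 22.11 m/s.
Set y = v_y0 t − ½ g t² = 4.14: 4.900 t² − 22.11 t + 4.14 = 0.
t = [22.11 ± √(488.9 − 81.14)] / 9.8 = (22.11 ± 20.19) / 9.8, giving t = 0.196 s or t = 4.32 s.
So the golf ball is at 4.14 m at t = 0.196 s (rising) and t = 4.32 s (falling).

0.196 s and 4.32 s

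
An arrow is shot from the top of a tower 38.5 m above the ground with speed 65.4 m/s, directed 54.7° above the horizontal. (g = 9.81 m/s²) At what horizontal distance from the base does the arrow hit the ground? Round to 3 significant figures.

Components: v_x = 65.4 cos 54.7° = 37.79 m/s, v_y = 65.4 sin 54.7° = 53.38 m/s.
Vertical: 0 = 38.5 + 53.38 t − ½(9.81) t² ⇒ 4.905 t² − 53.38 t − 38.5 = 0.
t = [53.38 + √(2849 + 755.4)] / 9.810 = 11.56 s.
Horizontal: R = v_x · t = 37.79 × 11.56 = 437 m.

437 m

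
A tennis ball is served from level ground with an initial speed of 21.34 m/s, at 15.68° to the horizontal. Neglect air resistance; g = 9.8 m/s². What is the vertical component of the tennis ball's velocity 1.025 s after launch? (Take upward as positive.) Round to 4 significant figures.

Initial vertical component: v_y0 = 21.34 sin 15.68° = 5.7674 m/s.
v_y(t) = v_y0 − g t = 5.7674 − 9.8 × 1.025 = -4.278 m/s.

-4.278 m/s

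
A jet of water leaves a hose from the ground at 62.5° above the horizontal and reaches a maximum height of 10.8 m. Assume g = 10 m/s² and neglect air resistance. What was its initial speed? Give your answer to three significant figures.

16.6 m/s

At maximum height v_y = 0, so (v₀ sin θ)² = 2 g H.
v₀ sin 62.5° = √(2 × 10 × 10.8) = 14.70 m/s.
v₀ = 14.70 / sin 62.5° = 14.70 / 0.8870 = 16.6 m/s.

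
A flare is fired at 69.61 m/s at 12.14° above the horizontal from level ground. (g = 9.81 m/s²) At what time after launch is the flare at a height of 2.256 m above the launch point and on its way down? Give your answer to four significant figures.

v_y0 = 69.61 sin 12.14° = 14.639 m/s.
Set y = v_y0 t − ½ g t² = 2.256: 4.905 t² − 14.639 t + 2.256 = 0.
t = [14.639 ± √(214.30 − 44.263)] / 9.81 = (14.639 ± 13.040) / 9.81, giving t = 0.1630 s or t = 2.822 s.
On the way down corresponds to the larger root: t = 2.822 s.

2.822 s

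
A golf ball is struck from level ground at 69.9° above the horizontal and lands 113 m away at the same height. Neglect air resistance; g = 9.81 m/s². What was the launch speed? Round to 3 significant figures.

41.4 m/s

On level ground, R = v₀² sin(2θ) / g, so v₀ = √(R g / sin 2θ).
sin(2 × 69.9°) = 0.6455.
v₀ = √(113 × 9.81 / 0.6455) = √1717 = 41.4 m/s.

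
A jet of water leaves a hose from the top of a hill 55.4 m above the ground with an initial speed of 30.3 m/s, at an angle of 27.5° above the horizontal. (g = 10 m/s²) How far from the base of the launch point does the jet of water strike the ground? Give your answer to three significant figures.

135 m

Components: v_x = 30.3 cos 27.5° = 26.88 m/s, v_y = 30.3 sin 27.5° = 13.99 m/s.
Vertical: 0 = 55.4 + 13.99 t − ½(10) t² ⇒ 5.000 t² − 13.99 t − 55.4 = 0.
t = [13.99 + √(195.7 + 1108)] / 10.00 = 5.010 s.
Horizontal: R = v_x · t = 26.88 × 5.010 = 135 m.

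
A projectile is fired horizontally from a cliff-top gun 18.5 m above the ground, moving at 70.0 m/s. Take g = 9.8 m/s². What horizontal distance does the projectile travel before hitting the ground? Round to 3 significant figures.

136 m

Initial vertical velocity is zero, so the fall time comes from h = ½ g t²: t = √(2 × 18.5 / 9.8) = 1.943 s.
Horizontal motion is uniform at 70.0 m/s, so x = 70.0 × 1.943 = 136 m.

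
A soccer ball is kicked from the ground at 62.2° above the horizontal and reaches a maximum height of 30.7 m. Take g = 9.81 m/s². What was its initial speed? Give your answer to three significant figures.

At maximum height v_y = 0, so (v₀ sin θ)² = 2 g H.
v₀ sin 62.2° = √(2 × 9.81 × 30.7) = 24.54 m/s.
v₀ = 24.54 / sin 62.2° = 24.54 / 0.8846 = 27.7 m/s.

27.7 m/s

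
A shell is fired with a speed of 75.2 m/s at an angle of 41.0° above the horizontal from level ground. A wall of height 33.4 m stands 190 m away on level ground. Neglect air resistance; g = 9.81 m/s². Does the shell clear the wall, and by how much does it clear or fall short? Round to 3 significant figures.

Yes — it clears the wall by 76.8 m.

v_x = 75.2 cos 41.0° = 56.75 m/s; v_y0 = 75.2 sin 41.0° = 49.34 m/s.
Time to reach the wall: t = 190 / 56.75 = 3.348 s.
Height at that point: y = 49.34×3.348 − 4.905×3.348² = 110.2 m.
That is 110.2 − 33.4 = 76.8 m above the top of the wall, so the shell clears it.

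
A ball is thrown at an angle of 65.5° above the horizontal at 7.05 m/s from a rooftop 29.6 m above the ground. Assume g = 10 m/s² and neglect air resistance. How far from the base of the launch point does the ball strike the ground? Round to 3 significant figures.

9.23 m

Components: v_x = 7.05 cos 65.5° = 2.924 m/s, v_y = 7.05 sin 65.5° = 6.415 m/s.
Vertical: 0 = 29.6 + 6.415 t − ½(10) t² ⇒ 5.000 t² − 6.415 t − 29.6 = 0.
t = [6.415 + √(41.15 + 592.0)] / 10.00 = 3.158 s.
Horizontal: R = v_x · t = 2.924 × 3.158 = 9.23 m.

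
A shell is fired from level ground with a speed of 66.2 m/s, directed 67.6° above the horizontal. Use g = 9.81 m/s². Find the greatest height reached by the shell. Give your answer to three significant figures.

191 m

Vertical component of launch velocity: v_y = 66.2 sin 67.6° = 61.20 m/s.
At the highest point the vertical velocity is zero, so v_y² = 2 g h_max.
h_max = (61.20)² / (2 × 9.81) = 3745 / 19.62 = 191 m.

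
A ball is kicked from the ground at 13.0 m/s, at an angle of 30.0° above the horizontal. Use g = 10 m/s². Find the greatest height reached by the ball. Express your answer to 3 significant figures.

Vertical component of launch velocity: v_y = 13.0 sin 30.0° = 6.500 m/s.
At the highest point the vertical velocity is zero, so v_y² = 2 g h_max.
h_max = (6.500)² / (2 × 10) = 42.25 / 20.00 = 2.11 m.

2.11 m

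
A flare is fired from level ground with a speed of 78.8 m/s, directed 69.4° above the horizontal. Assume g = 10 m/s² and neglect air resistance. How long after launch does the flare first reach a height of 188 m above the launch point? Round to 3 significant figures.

v_y0 = 78.8 sin 69.4° = 73.76 m/s.
Set y = v_y0 t − ½ g t² = 188: 5.000 t² − 73.76 t + 188 = 0.
t = [73.76 ± √(5441 − 3760)] / 10 = (73.76 ± 41.00) / 10, giving t = 3.28 s or t = 11.5 s.
The flare is on the way up at the first time, so t = 3.28 s.

3.28 s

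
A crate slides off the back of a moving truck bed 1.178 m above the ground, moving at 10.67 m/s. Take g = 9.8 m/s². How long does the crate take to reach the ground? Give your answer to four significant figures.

The horizontal speed doesn't affect the fall. With v_y0 = 0, h = ½ g t².
t = √(2 × 1.178 / 9.8) = √0.24041 = 0.4903 s.

0.4903 s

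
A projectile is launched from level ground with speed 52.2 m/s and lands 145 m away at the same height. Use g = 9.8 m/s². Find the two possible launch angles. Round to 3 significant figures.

Level-ground range: R = v₀² sin(2θ)/g ⇒ sin 2θ = R g / v₀² = 145×9.8/52.2² = 0.5215.
2θ = arcsin(0.5215) = 31.43° or 180° − 31.43° = 148.57°.
So θ = 15.7° or θ = 74.3°.

15.7° and 74.3°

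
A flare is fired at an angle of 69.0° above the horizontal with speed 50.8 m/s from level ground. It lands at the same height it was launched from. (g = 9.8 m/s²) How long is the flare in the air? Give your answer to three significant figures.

9.68 s

Vertical component: v_y = 50.8 sin 69.0° = 47.43 m/s.
For a projectile landing at launch height, time of flight is t = 2 v_y / g = 2 × 47.43 / 9.8 = 9.68 s.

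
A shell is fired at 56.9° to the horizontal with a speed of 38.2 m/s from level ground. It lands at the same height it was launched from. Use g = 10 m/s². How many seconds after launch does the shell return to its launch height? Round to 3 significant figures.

6.40 s

Vertical component: v_y = 38.2 sin 56.9° = 32.00 m/s.
For a projectile landing at launch height, time of flight is t = 2 v_y / g = 2 × 32.00 / 10 = 6.40 s.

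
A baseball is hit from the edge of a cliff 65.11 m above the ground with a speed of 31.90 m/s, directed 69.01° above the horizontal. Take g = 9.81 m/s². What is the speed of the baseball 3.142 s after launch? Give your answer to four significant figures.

11.47 m/s

v_x = 31.90 cos 69.01° = 11.427 m/s (constant).
v_y(t) = 31.90 sin 69.01° − g t = 29.783 − 9.81 × 3.142 = -1.0400 m/s.
Speed = √(v_x² + v_y²) = √(130.58 + 1.0816) = 11.47 m/s.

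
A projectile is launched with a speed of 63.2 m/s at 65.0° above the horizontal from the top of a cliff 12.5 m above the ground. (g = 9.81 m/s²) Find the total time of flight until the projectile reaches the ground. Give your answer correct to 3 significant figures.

Vertical component: v_y = 63.2 sin 65.0° = 57.28 m/s.
Taking up as positive with launch at y = 12.5 m, landing at y = 0: 0 = 12.5 + 57.28 t − ½(9.81) t².
Solving 4.905 t² − 57.28 t − 12.5 = 0 gives t = [57.28 + √(57.28² + 4·4.905·12.5)] / 9.810 = 11.9 s.

11.9 s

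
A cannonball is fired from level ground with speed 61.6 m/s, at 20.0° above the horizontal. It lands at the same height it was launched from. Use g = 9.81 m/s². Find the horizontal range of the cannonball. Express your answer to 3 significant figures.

For level ground, R = v₀² sin(2θ) / g.
sin(2 × 20.0°) = sin 40.00° = 0.6428.
R = (61.6)² × 0.6428 / 9.81 = 249 m.

249 m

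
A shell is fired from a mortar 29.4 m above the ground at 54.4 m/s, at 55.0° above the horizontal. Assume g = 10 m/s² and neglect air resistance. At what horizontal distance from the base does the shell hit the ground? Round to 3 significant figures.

297 m

Components: v_x = 54.4 cos 55.0° = 31.20 m/s, v_y = 54.4 sin 55.0° = 44.56 m/s.
Vertical: 0 = 29.4 + 44.56 t − ½(10) t² ⇒ 5.000 t² − 44.56 t − 29.4 = 0.
t = [44.56 + √(1986 + 588.0)] / 10.00 = 9.529 s.
Horizontal: R = v_x · t = 31.20 × 9.529 = 297 m.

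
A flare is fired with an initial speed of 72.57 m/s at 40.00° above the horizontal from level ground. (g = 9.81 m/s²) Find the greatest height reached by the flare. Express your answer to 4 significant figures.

Vertical component of launch velocity: v_y = 72.57 sin 40.00° = 46.647 m/s.
At the highest point the vertical velocity is zero, so v_y² = 2 g h_max.
h_max = (46.647)² / (2 × 9.81) = 2175.9 / 19.62 = 110.9 m.

110.9 m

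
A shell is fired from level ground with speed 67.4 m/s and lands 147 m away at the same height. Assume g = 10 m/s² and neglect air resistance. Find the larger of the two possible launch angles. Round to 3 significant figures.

Level-ground range: R = v₀² sin(2θ)/g ⇒ sin 2θ = R g / v₀² = 147×10/67.4² = 0.3236.
2θ = arcsin(0.3236) = 18.88° or 180° − 18.88° = 161.12°.
So θ = 9.44° or θ = 80.6°.

80.6°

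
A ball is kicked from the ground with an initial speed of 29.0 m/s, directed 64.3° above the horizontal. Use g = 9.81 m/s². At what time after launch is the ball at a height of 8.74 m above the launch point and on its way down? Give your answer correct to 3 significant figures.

4.97 s

v_y0 = 29.0 sin 64.3° = 26.13 m/s.
Set y = v_y0 t − ½ g t² = 8.74: 4.905 t² − 26.13 t + 8.74 = 0.
t = [26.13 ± √(682.8 − 171.5)] / 9.81 = (26.13 ± 22.61) / 9.81, giving t = 0.359 s or t = 4.97 s.
On the way down corresponds to the larger root: t = 4.97 s.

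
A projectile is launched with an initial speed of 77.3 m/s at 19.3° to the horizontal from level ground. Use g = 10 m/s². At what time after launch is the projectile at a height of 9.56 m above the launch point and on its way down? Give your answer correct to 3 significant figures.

v_y0 = 77.3 sin 19.3° = 25.55 m/s.
Set y = v_y0 t − ½ g t² = 9.56: 5.000 t² − 25.55 t + 9.56 = 0.
t = [25.55 ± √(652.8 − 191.2)] / 10 = (25.55 ± 21.48) / 10, giving t = 0.407 s or t = 4.70 s.
On the way down corresponds to the larger root: t = 4.70 s.

4.70 s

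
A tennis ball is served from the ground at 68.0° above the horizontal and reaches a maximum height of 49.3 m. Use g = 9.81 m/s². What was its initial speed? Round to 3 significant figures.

33.5 m/s

At maximum height v_y = 0, so (v₀ sin θ)² = 2 g H.
v₀ sin 68.0° = √(2 × 9.81 × 49.3) = 31.10 m/s.
v₀ = 31.10 / sin 68.0° = 31.10 / 0.9272 = 33.5 m/s.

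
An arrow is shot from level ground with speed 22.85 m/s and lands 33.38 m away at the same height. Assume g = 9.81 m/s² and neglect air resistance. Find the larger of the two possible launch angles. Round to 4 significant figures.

70.58°

Level-ground range: R = v₀² sin(2θ)/g ⇒ sin 2θ = R g / v₀² = 33.38×9.81/22.85² = 0.6272.
2θ = arcsin(0.6272) = 38.844° or 180° − 38.844° = 141.156°.
So θ = 19.42° or θ = 70.58°.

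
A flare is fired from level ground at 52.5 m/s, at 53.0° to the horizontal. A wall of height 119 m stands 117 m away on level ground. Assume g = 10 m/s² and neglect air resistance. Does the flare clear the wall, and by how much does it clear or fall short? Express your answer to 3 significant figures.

No — it falls 32.3 m short of clearing the wall.

v_x = 52.5 cos 53.0° = 31.60 m/s; v_y0 = 52.5 sin 53.0° = 41.93 m/s.
Time to reach the wall: t = 117 / 31.60 = 3.703 s.
Height at that point: y = 41.93×3.703 − 5.000×3.703² = 86.71 m.
That is 119 − 86.71 = 32.3 m below the top of the wall, so the flare does not clear it.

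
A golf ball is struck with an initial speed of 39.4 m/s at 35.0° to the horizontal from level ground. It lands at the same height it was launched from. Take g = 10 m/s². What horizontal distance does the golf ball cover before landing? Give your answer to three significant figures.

Components: v_x = 39.4 cos 35.0° = 32.27 m/s, v_y = 39.4 sin 35.0° = 22.60 m/s.
Time of flight (same landing height): t = 2 v_y / g = 2 × 22.60 / 10 = 4.520 s.
Range: R = v_x · t = 32.27 × 4.520 = 146 m.

146 m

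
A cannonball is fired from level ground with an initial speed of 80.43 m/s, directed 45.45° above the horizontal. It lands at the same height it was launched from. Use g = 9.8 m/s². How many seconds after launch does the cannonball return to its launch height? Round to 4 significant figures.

11.70 s

Vertical component: v_y = 80.43 sin 45.45° = 57.318 m/s.
For a projectile landing at launch height, time of flight is t = 2 v_y / g = 2 × 57.318 / 9.8 = 11.70 s.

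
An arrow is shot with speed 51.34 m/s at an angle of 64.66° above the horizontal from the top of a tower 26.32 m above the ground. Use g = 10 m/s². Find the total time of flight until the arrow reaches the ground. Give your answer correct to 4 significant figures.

Vertical component: v_y = 51.34 sin 64.66° = 46.400 m/s.
Taking up as positive with launch at y = 26.32 m, landing at y = 0: 0 = 26.32 + 46.400 t − ½(10) t².
Solving 5.000 t² − 46.400 t − 26.32 = 0 gives t = [46.400 + √(46.400² + 4·5.000·26.32)] / 10.00 = 9.816 s.

9.816 s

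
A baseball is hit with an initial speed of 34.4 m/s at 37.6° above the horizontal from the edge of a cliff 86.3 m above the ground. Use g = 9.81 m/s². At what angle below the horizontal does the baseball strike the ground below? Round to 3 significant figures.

59.5°

v_x = 34.4 cos 37.6° = 27.25 m/s.
At impact |v_y| = √(v_y0² + 2 g h) = √(20.99² + 2×9.81×86.3) = 46.19 m/s.
Angle below horizontal = arctan(|v_y| / v_x) = arctan(46.19 / 27.25) = 59.5°.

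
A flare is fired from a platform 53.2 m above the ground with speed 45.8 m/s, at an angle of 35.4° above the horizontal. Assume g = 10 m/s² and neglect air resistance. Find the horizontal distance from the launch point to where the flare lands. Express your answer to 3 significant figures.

Components: v_x = 45.8 cos 35.4° = 37.33 m/s, v_y = 45.8 sin 35.4° = 26.53 m/s.
Vertical: 0 = 53.2 + 26.53 t − ½(10) t² ⇒ 5.000 t² − 26.53 t − 53.2 = 0.
t = [26.53 + √(703.8 + 1064)] / 10.00 = 6.858 s.
Horizontal: R = v_x · t = 37.33 × 6.858 = 256 m.

256 m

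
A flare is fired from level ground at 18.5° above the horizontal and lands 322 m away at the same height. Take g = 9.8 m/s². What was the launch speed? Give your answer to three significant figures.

72.4 m/s

On level ground, R = v₀² sin(2θ) / g, so v₀ = √(R g / sin 2θ).
sin(2 × 18.5°) = 0.6018.
v₀ = √(322 × 9.8 / 0.6018) = √5244 = 72.4 m/s.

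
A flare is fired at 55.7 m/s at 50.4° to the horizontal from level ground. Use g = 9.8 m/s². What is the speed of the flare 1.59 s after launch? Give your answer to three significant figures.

v_x = 55.7 cos 50.4° = 35.50 m/s (constant).
v_y(t) = 55.7 sin 50.4° − g t = 42.92 − 9.8 × 1.59 = 27.34 m/s.
Speed = √(v_x² + v_y²) = √(1260 + 747.5) = 44.8 m/s.

44.8 m/s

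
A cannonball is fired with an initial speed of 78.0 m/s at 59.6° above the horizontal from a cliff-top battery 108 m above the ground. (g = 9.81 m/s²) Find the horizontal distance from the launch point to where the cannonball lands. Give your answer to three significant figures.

Components: v_x = 78.0 cos 59.6° = 39.47 m/s, v_y = 78.0 sin 59.6° = 67.28 m/s.
Vertical: 0 = 108 + 67.28 t − ½(9.81) t² ⇒ 4.905 t² − 67.28 t − 108 = 0.
t = [67.28 + √(4527 + 2119)] / 9.810 = 15.17 s.
Horizontal: R = v_x · t = 39.47 × 15.17 = 599 m.

599 m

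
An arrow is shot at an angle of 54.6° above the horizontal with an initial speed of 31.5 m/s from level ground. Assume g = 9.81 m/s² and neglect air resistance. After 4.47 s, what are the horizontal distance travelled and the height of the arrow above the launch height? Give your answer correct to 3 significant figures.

x = 81.6 m, y = 16.8 m

v_x = 31.5 cos 54.6° = 18.25 m/s; v_y0 = 31.5 sin 54.6° = 25.68 m/s.
x = v_x t = 18.25 × 4.47 = 81.6 m.
y = v_y0 t − ½ g t² = 25.68×4.47 − 4.905×4.47² = 16.8 m.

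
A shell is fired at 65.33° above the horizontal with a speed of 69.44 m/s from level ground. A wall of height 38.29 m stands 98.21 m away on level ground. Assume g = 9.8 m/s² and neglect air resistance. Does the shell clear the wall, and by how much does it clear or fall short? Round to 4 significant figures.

Yes — it clears the wall by 119.3 m.

v_x = 69.44 cos 65.33° = 28.984 m/s; v_y0 = 69.44 sin 65.33° = 63.102 m/s.
Time to reach the wall: t = 98.21 / 28.984 = 3.3884 s.
Height at that point: y = 63.102×3.3884 − 4.900×3.3884² = 157.56 m.
That is 157.56 − 38.29 = 119.3 m above the top of the wall, so the shell clears it.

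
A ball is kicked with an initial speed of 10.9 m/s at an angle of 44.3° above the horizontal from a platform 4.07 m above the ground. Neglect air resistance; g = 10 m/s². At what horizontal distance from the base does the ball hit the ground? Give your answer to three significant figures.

Components: v_x = 10.9 cos 44.3° = 7.801 m/s, v_y = 10.9 sin 44.3° = 7.613 m/s.
Vertical: 0 = 4.07 + 7.613 t − ½(10) t² ⇒ 5.000 t² − 7.613 t − 4.07 = 0.
t = [7.613 + √(57.96 + 81.40)] / 10.00 = 1.942 s.
Horizontal: R = v_x · t = 7.801 × 1.942 = 15.1 m.

15.1 m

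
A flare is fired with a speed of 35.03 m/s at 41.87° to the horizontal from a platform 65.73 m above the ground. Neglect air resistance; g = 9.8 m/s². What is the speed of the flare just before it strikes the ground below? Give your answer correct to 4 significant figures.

50.15 m/s

v_x = 35.03 cos 41.87° = 26.085 m/s is unchanged throughout.
For the vertical component, v_y² = v_y0² + 2 g h = (23.381)² + 2×9.8×65.73 = 1835.0, so |v_y| = 42.837 m/s.
Impact speed = √(v_x² + v_y²) = √(680.43 + 1835.0) = 50.15 m/s.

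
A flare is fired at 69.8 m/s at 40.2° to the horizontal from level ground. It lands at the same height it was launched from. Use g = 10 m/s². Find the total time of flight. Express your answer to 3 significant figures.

9.01 s

Vertical component: v_y = 69.8 sin 40.2° = 45.05 m/s.
For a projectile landing at launch height, time of flight is t = 2 v_y / g = 2 × 45.05 / 10 = 9.01 s.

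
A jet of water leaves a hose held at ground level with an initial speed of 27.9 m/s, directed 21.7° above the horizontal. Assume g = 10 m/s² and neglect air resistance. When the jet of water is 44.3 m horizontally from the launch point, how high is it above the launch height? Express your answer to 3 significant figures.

3.03 m

v_x = 27.9 cos 21.7° = 25.92 m/s, v_y0 = 27.9 sin 21.7° = 10.32 m/s.
Time to reach x = 44.3 m: t = x / v_x = 44.3 / 25.92 = 1.709 s.
y = v_y0 t − ½ g t² = 10.32×1.709 − 5.000×1.709² = 3.03 m.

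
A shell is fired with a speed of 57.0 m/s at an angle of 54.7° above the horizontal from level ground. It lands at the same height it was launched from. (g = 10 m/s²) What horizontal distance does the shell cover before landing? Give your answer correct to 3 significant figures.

For level ground, R = v₀² sin(2θ) / g.
sin(2 × 54.7°) = sin 109.4° = 0.9432.
R = (57.0)² × 0.9432 / 10 = 306 m.

306 m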